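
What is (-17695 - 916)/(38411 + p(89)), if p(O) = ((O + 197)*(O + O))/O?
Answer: -18611/38983 ≈ -0.47741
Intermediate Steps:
p(O) = 394 + 2*O (p(O) = ((197 + O)*(2*O))/O = (2*O*(197 + O))/O = 394 + 2*O)
(-17695 - 916)/(38411 + p(89)) = (-17695 - 916)/(38411 + (394 + 2*89)) = -18611/(38411 + (394 + 178)) = -18611/(38411 + 572) = -18611/38983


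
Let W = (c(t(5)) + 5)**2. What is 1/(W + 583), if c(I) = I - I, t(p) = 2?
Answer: 1/608 ≈ 0.0016447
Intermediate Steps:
c(I) = 0
W = 25 (W = (0 + 5)**2 = 5**2 = 25)
1/(W + 583) = 1/(25 + 583) = 1/608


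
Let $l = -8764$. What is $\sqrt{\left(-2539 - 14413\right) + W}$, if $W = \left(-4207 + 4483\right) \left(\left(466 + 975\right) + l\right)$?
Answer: $10 i \sqrt{20381} \approx 1427.6 i$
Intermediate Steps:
$W = -2021148$ ($W = \left(-4207 + 4483\right) \left(\left(466 + 975\right) - 8764\right) = 276 \left(1441 - 8764\right) = 276 \left(-7323\right) = -2021148$)
$\sqrt{\left(-2539 - 14413\right) + W} = \sqrt{\left(-2539 - 14413\right) - 2021148} = \sqrt{-16952 - 2021148} = \sqrt{-2038100} = 10 i \sqrt{20381}$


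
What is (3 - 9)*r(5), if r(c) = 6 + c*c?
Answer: -186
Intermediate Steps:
r(c) = 6 + c²
(3 - 9)*r(5) = (3 - 9)*(6 + 5²) = -6*(6 + 25) = -6*31 = -186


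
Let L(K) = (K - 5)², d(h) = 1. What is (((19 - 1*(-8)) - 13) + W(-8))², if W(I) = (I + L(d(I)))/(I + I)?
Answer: 729/4 ≈ 182.25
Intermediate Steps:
L(K) = (-5 + K)²
W(I) = (16 + I)/(2*I) (W(I) = (I + (-5 + 1)²)/(I + I) = (I + (-4)²)/((2*I)) = (I + 16)*(1/(2*I)) = (16 + I)*(1/(2*I)) = (16 + I)/(2*I))
(((19 - 1*(-8)) - 13) + W(-8))² = (((19 - 1*(-8)) - 13) + (½)*(16 - 8)/(-8))² = (((19 + 8) - 13) + (½)*(-⅛)*8)² = ((27 - 13) - ½)² = (14 - ½)² = (27/2)² = 729/4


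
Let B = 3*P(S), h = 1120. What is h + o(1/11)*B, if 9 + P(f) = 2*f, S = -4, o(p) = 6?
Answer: 814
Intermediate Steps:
P(f) = -9 + 2*f
B = -51 (B = 3*(-9 + 2*(-4)) = 3*(-9 - 8) = 3*(-17) = -51)
h + o(1/11)*B = 1120 + 6*(-51) = 1120 - 306 = 814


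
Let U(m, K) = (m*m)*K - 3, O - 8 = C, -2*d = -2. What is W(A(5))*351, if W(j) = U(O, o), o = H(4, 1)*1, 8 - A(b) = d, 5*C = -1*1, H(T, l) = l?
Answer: 507546/25 ≈ 20302.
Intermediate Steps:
C = -⅕ (C = (-1*1)/5 = (⅕)*(-1) = -⅕ ≈ -0.20000)
d = 1 (d = -½*(-2) = 1)
A(b) = 7 (A(b) = 8 - 1*1 = 8 - 1 = 7)
o = 1 (o = 1*1 = 1)
O = 39/5 (O = 8 - ⅕ = 39/5 ≈ 7.8000)
U(m, K) = -3 + K*m² (U(m, K) = m²*K - 3 = K*m² - 3 = -3 + K*m²)
W(j) = 1446/25 (W(j) = -3 + 1*(39/5)² = -3 + 1*(1521/25) = -3 + 1521/25 = 1446/25)
W(A(5))*351 = (1446/25)*351 = 507546/25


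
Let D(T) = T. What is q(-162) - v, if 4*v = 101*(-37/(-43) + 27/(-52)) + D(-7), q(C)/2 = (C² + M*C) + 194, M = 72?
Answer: 264215901/8944 ≈ 29541.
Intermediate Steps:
q(C) = 388 + 2*C² + 144*C (q(C) = 2*((C² + 72*C) + 194) = 2*(194 + C² + 72*C) = 388 + 2*C² + 144*C)
v = 61411/8944 (v = (101*(-37/(-43) + 27/(-52)) - 7)/4 = (101*(-37*(-1/43) + 27*(-1/52)) - 7)/4 = (101*(37/43 - 27/52) - 7)/4 = (101*(763/2236) - 7)/4 = (77063/2236 - 7)/4 = (¼)*(61411/2236) = 61411/8944 ≈ 6.8662)
q(-162) - v = (388 + 2*(-162)² + 144*(-162)) - 1*61411/8944 = (388 + 2*26244 - 23328) - 61411/8944 = (388 + 52488 - 23328) - 61411/8944 = 29548 - 61411/8944 = 264215901/8944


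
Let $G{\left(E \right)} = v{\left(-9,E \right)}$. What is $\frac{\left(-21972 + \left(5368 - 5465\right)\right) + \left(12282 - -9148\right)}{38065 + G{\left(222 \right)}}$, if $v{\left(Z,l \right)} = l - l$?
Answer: $- \frac{639}{38065} \approx -0.016787$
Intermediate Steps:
$v{\left(Z,l \right)} = 0$
$G{\left(E \right)} = 0$
$\frac{\left(-21972 + \left(5368 - 5465\right)\right) + \left(12282 - -9148\right)}{38065 + G{\left(222 \right)}} = \frac{\left(-21972 + \left(5368 - 5465\right)\right) + \left(12282 - -9148\right)}{38065 + 0} = \frac{\left(-21972 + \left(5368 - 5465\right)\right) + \left(12282 + 9148\right)}{38065} = \left(\left(-21972 - 97\right) + 21430\right) \frac{1}{38065} = \left(-22069 + 21430\right) \frac{1}{38065} = \left(-639\right) \frac{1}{38065} = - \frac{639}{38065}$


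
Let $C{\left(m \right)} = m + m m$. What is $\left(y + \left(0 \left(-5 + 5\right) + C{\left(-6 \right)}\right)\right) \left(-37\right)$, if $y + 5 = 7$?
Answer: $-1184$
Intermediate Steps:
$y = 2$ ($y = -5 + 7 = 2$)
$C{\left(m \right)} = m + m^{2}$
$\left(y + \left(0 \left(-5 + 5\right) + C{\left(-6 \right)}\right)\right) \left(-37\right) = \left(2 + \left(0 \left(-5 + 5\right) - 6 \left(1 - 6\right)\right)\right) \left(-37\right) = \left(2 + \left(0 \cdot 0 - -30\right)\right) \left(-37\right) = \left(2 + \left(0 + 30\right)\right) \left(-37\right) = \left(2 + 30\right) \left(-37\right) = 32 \left(-37\right) = -1184$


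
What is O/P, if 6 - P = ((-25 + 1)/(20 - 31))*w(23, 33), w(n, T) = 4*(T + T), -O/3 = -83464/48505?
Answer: -41732/4607975 ≈ -0.0090565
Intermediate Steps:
O = 250392/48505 (O = -(-250392)/48505 = -3*(-83464/48505) = 250392/48505 ≈ 5.1622)
w(n, T) = 8*T (w(n, T) = 4*(2*T) = 8*T)
P = -570 (P = 6 - (-25 + 1)/(20 - 31)*8*33 = 6 - (-24/(-11))*264 = 6 - (-24*(-1/11))*264 = 6 - 24*264/11 = 6 - 1*576 = 6 - 576 = -570)
O/P = (250392/48505)/(-570) = (250392/48505)*(-1/570) = -41732/4607975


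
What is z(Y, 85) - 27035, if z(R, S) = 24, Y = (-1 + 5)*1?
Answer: -27011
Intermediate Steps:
Y = 4 (Y = 4*1 = 4)
z(Y, 85) - 27035 = 24 - 27035 = -27011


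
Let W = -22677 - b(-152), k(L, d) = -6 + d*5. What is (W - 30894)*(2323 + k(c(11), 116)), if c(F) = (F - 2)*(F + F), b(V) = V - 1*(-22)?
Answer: -154818577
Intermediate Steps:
b(V) = 22 + V (b(V) = V + 22 = 22 + V)
c(F) = 2*F*(-2 + F) (c(F) = (-2 + F)*(2*F) = 2*F*(-2 + F))
k(L, d) = -6 + 5*d
W = -22547 (W = -22677 - (22 - 152) = -22677 - 1*(-130) = -22677 + 130 = -22547)
(W - 30894)*(2323 + k(c(11), 116)) = (-22547 - 30894)*(2323 + (-6 + 5*116)) = -53441*(2323 + (-6 + 580)) = -53441*(2323 + 574) = -53441*2897 = -154818577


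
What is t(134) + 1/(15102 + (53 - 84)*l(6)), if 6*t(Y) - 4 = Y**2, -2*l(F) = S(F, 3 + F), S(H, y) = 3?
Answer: 30229674/10099 ≈ 2993.3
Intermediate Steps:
l(F) = -3/2 (l(F) = -1/2*3 = -3/2)
t(Y) = 2/3 + Y**2/6
t(134) + 1/(15102 + (53 - 84)*l(6)) = (2/3 + (1/6)*134**2) + 1/(15102 + (53 - 84)*(-3/2)) = (2/3 + (1/6)*17956) + 1/(15102 - 31*(-3/2)) = (2/3 + 8978/3) + 1/(15102 + 93/2) = 8980/3 + 1/(30297/2) = 8980/3 + 2/30297 = 30229674/10099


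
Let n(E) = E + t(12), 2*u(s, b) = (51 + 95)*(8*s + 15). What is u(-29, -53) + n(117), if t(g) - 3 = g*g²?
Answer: -13993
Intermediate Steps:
u(s, b) = 1095 + 584*s (u(s, b) = ((51 + 95)*(8*s + 15))/2 = (146*(15 + 8*s))/2 = (2190 + 1168*s)/2 = 1095 + 584*s)
t(g) = 3 + g³ (t(g) = 3 + g*g² = 3 + g³)
n(E) = 1731 + E (n(E) = E + (3 + 12³) = E + (3 + 1728) = E + 1731 = 1731 + E)
u(-29, -53) + n(117) = (1095 + 584*(-29)) + (1731 + 117) = (1095 - 16936) + 1848 = -15841 + 1848 = -13993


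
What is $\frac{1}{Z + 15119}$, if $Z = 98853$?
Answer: $\frac{1}{113972} \approx 8.7741 \cdot 10^{-6}$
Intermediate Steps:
$\frac{1}{Z + 15119} = \frac{1}{98853 + 15119} = \frac{1}{113972}$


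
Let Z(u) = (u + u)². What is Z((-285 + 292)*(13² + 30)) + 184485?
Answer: 7946281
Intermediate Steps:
Z(u) = 4*u² (Z(u) = (2*u)² = 4*u²)
Z((-285 + 292)*(13² + 30)) + 184485 = 4*((-285 + 292)*(13² + 30))² + 184485 = 4*(7*(169 + 30))² + 184485 = 4*(7*199)² + 184485 = 4*1393² + 184485 = 4*1940449 + 184485 = 7761796 + 184485 = 7946281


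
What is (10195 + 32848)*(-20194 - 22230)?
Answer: -1826056232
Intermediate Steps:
(10195 + 32848)*(-20194 - 22230) = 43043*(-42424) = -1826056232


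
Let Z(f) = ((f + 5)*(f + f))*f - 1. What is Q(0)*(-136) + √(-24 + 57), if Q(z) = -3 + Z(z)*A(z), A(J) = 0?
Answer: 408 + √33 ≈ 413.74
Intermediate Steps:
Z(f) = -1 + 2*f²*(5 + f) (Z(f) = ((5 + f)*(2*f))*f - 1 = (2*f*(5 + f))*f - 1 = 2*f²*(5 + f) - 1 = -1 + 2*f²*(5 + f))
Q(z) = -3 (Q(z) = -3 + (-1 + 2*z³ + 10*z²)*0 = -3 + 0 = -3)
Q(0)*(-136) + √(-24 + 57) = -3*(-136) + √(-24 + 57) = 408 + √33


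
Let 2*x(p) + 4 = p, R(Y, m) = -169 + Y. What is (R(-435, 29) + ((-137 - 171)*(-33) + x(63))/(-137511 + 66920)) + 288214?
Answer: 40605334633/141182 ≈ 2.8761e+5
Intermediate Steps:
x(p) = -2 + p/2
(R(-435, 29) + ((-137 - 171)*(-33) + x(63))/(-137511 + 66920)) + 288214 = ((-169 - 435) + ((-137 - 171)*(-33) + (-2 + (½)*63))/(-137511 + 66920)) + 288214 = (-604 + (-308*(-33) + (-2 + 63/2))/(-70591)) + 288214 = (-604 + (10164 + 59/2)*(-1/70591)) + 288214 = (-604 + (20387/2)*(-1/70591)) + 288214 = (-604 - 20387/141182) + 288214 = -85294315/141182 + 288214 = 40605334633/141182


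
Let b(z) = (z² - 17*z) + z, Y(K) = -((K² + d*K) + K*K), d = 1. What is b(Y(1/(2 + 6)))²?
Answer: 6682225/1048576 ≈ 6.3727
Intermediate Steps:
Y(K) = -K - 2*K² (Y(K) = -((K² + 1*K) + K*K) = -((K² + K) + K²) = -((K + K²) + K²) = -(K + 2*K²) = -K - 2*K²)
b(z) = z² - 16*z
b(Y(1/(2 + 6)))² = ((-(1 + 2/(2 + 6))/(2 + 6))*(-16 - (1 + 2/(2 + 6))/(2 + 6)))² = ((-1*(1 + 2/8)/8)*(-16 - 1*(1 + 2/8)/8))² = ((-1*⅛*(1 + 2*(⅛)))*(-16 - 1*⅛*(1 + 2*(⅛))))² = ((-1*⅛*(1 + ¼))*(-16 - 1*⅛*(1 + ¼)))² = ((-1*⅛*5/4)*(-16 - 1*⅛*5/4))² = (-5*(-16 - 5/32)/32)² = (-5/32*(-517/32))² = (2585/1024)² = 6682225/1048576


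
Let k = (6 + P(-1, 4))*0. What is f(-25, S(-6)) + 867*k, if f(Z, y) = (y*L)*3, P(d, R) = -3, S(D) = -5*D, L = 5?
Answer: 450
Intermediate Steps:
k = 0 (k = (6 - 3)*0 = 3*0 = 0)
f(Z, y) = 15*y (f(Z, y) = (y*5)*3 = (5*y)*3 = 15*y)
f(-25, S(-6)) + 867*k = 15*(-5*(-6)) + 867*0 = 15*30 + 0 = 450 + 0 = 450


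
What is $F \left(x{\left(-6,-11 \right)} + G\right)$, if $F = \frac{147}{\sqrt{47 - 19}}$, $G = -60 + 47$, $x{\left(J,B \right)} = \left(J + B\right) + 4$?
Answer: $- 273 \sqrt{7} \approx -722.29$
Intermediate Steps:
$x{\left(J,B \right)} = 4 + B + J$ ($x{\left(J,B \right)} = \left(B + J\right) + 4 = 4 + B + J$)
$G = -13$
$F = \frac{21 \sqrt{7}}{2}$ ($F = \frac{147}{\sqrt{28}} = \frac{147}{2 \sqrt{7}} = 147 \frac{\sqrt{7}}{14} = \frac{21 \sqrt{7}}{2} \approx 27.78$)
$F \left(x{\left(-6,-11 \right)} + G\right) = \frac{21 \sqrt{7}}{2} \left(\left(4 - 11 - 6\right) - 13\right) = \frac{21 \sqrt{7}}{2} \left(-13 - 13\right) = \frac{21 \sqrt{7}}{2} \left(-26\right) = - 273 \sqrt{7}$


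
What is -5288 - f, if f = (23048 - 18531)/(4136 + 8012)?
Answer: -64243141/12148 ≈ -5288.4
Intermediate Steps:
f = 4517/12148 ≈ 0.37183
-5288 - f = -5288 - 1*4517/12148 = -5288 - 4517/12148 = -64243141/12148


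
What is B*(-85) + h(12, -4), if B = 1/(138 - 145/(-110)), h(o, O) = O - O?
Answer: -374/613 ≈ -0.61011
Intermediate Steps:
h(o, O) = 0
B = 22/3065 (B = 1/(138 - 145*(-1/110)) = 1/(138 + 29/22) = 1/(3065/22) = 22/3065 ≈ 0.0071778)
B*(-85) + h(12, -4) = (22/3065)*(-85) + 0 = -374/613 + 0 = -374/613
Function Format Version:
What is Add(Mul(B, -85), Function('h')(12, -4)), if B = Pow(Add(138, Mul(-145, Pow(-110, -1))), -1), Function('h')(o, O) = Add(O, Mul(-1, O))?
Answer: Rational(-374, 613) ≈ -0.61011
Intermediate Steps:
Function('h')(o, O) = 0
B = Rational(22, 3065) (B = Pow(Add(138, Mul(-145, Rational(-1, 110))), -1) = Pow(Add(138, Rational(29, 22)), -1) = Pow(Rational(3065, 22), -1) = Rational(22, 3065) ≈ 0.0071778)
Add(Mul(B, -85), Function('h')(12, -4)) = Add(Mul(Rational(22, 3065), -85), 0) = Add(Rational(-374, 613), 0) = Rational(-374, 613)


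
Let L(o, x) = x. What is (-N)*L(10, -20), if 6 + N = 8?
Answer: 40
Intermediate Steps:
N = 2 (N = -6 + 8 = 2)
(-N)*L(10, -20) = -1*2*(-20) = -2*(-20) = 40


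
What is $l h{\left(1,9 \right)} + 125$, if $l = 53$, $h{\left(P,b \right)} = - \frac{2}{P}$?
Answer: $19$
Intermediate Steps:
$l h{\left(1,9 \right)} + 125 = 53 \left(- \frac{2}{1}\right) + 125 = 53 \left(\left(-2\right) 1\right) + 125 = 53 \left(-2\right) + 125 = -106 + 125 = 19$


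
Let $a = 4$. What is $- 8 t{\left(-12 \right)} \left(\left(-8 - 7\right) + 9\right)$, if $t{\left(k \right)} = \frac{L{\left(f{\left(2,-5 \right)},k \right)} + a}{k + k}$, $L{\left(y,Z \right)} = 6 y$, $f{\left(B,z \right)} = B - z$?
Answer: $-92$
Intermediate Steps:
$t{\left(k \right)} = \frac{23}{k}$ ($t{\left(k \right)} = \frac{6 \left(2 - -5\right) + 4}{k + k} = \frac{6 \left(2 + 5\right) + 4}{2 k} = \left(6 \cdot 7 + 4\right) \frac{1}{2 k} = \left(42 + 4\right) \frac{1}{2 k} = 46 \frac{1}{2 k} = \frac{23}{k}$)
$- 8 t{\left(-12 \right)} \left(\left(-8 - 7\right) + 9\right) = - 8 \frac{23}{-12} \left(\left(-8 - 7\right) + 9\right) = - 8 \cdot 23 \left(- \frac{1}{12}\right) \left(-15 + 9\right) = \left(-8\right) \left(- \frac{23}{12}\right) \left(-6\right) = \frac{46}{3} \left(-6\right) = -92$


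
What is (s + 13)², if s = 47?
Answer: 3600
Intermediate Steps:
(s + 13)² = (47 + 13)² = 60² = 3600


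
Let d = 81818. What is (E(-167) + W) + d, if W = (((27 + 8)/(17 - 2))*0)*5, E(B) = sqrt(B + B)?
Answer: 81818 + I*sqrt(334) ≈ 81818.0 + 18.276*I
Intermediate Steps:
E(B) = sqrt(2)*sqrt(B) (E(B) = sqrt(2*B) = sqrt(2)*sqrt(B))
W = 0 (W = ((35/15)*0)*5 = ((35*(1/15))*0)*5 = ((7/3)*0)*5 = 0*5 = 0)
(E(-167) + W) + d = (sqrt(2)*sqrt(-167) + 0) + 81818 = (sqrt(2)*(I*sqrt(167)) + 0) + 81818 = (I*sqrt(334) + 0) + 81818 = I*sqrt(334) + 81818 = 81818 + I*sqrt(334)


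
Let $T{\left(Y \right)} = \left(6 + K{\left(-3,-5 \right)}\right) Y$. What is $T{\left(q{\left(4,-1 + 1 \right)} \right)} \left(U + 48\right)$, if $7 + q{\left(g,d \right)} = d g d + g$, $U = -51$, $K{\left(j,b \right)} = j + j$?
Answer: $0$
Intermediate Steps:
$K{\left(j,b \right)} = 2 j$
$q{\left(g,d \right)} = -7 + g + g d^{2}$ ($q{\left(g,d \right)} = -7 + \left(d g d + g\right) = -7 + \left(g d^{2} + g\right) = -7 + \left(g + g d^{2}\right) = -7 + g + g d^{2}$)
$T{\left(Y \right)} = 0$ ($T{\left(Y \right)} = \left(6 + 2 \left(-3\right)\right) Y = \left(6 - 6\right) Y = 0 Y = 0$)
$T{\left(q{\left(4,-1 + 1 \right)} \right)} \left(U + 48\right) = 0 \left(-51 + 48\right) = 0 \left(-3\right) = 0$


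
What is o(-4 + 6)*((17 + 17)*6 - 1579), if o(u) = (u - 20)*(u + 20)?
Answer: 544500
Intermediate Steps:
o(u) = (-20 + u)*(20 + u)
o(-4 + 6)*((17 + 17)*6 - 1579) = (-400 + (-4 + 6)**2)*((17 + 17)*6 - 1579) = (-400 + 2**2)*(34*6 - 1579) = (-400 + 4)*(204 - 1579) = -396*(-1375) = 544500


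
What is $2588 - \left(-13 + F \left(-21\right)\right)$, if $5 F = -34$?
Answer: $\frac{12291}{5} \approx 2458.2$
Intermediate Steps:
$F = - \frac{34}{5}$ ($F = \frac{1}{5} \left(-34\right) = - \frac{34}{5} \approx -6.8$)
$2588 - \left(-13 + F \left(-21\right)\right) = 2588 - \left(-13 - - \frac{714}{5}\right) = 2588 - \left(-13 + \frac{714}{5}\right) = 2588 - \frac{649}{5} = \frac{12291}{5}$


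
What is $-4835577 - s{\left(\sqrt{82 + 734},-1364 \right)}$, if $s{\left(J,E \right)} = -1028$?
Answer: $-4834549$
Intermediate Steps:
$-4835577 - s{\left(\sqrt{82 + 734},-1364 \right)} = -4835577 - -1028 = -4835577 + 1028 = -4834549$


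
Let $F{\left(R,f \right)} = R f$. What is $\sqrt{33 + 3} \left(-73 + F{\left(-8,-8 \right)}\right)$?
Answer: $-54$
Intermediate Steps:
$\sqrt{33 + 3} \left(-73 + F{\left(-8,-8 \right)}\right) = \sqrt{33 + 3} \left(-73 - -64\right) = \sqrt{36} \left(-73 + 64\right) = 6 \left(-9\right) = -54$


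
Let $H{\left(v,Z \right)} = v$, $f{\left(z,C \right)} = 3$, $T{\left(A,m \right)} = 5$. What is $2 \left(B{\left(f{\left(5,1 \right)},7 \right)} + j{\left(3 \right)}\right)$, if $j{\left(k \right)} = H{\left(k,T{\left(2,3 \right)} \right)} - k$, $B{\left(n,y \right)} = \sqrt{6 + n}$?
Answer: $6$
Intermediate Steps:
$j{\left(k \right)} = 0$ ($j{\left(k \right)} = k - k = 0$)
$2 \left(B{\left(f{\left(5,1 \right)},7 \right)} + j{\left(3 \right)}\right) = 2 \left(\sqrt{6 + 3} + 0\right) = 2 \left(\sqrt{9} + 0\right) = 2 \left(3 + 0\right) = 2 \cdot 3 = 6$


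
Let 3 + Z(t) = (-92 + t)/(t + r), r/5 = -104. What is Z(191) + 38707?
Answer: 12733517/329 ≈ 38704.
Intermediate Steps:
r = -520 (r = 5*(-104) = -520)
Z(t) = -3 + (-92 + t)/(-520 + t) (Z(t) = -3 + (-92 + t)/(t - 520) = -3 + (-92 + t)/(-520 + t))
Z(191) + 38707 = 2*(734 - 1*191)/(-520 + 191) + 38707 = 2*(734 - 191)/(-329) + 38707 = 2*(-1/329)*543 + 38707 = -1086/329 + 38707 = 12733517/329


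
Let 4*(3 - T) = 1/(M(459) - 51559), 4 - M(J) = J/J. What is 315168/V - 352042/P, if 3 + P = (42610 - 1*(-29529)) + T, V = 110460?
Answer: -39650627021496/19562982975155 ≈ -2.0268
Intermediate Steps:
M(J) = 3 (M(J) = 4 - J/J = 4 - 1*1 = 4 - 1 = 3)
T = 618673/206224 (T = 3 - 1/(4*(3 - 51559)) = 3 - ¼/(-51556) = 3 - ¼*(-1/51556) = 3 + 1/206224 = 618673/206224 ≈ 3.0000)
P = 14876793137/206224 (P = -3 + ((42610 - 1*(-29529)) + 618673/206224) = -3 + ((42610 + 29529) + 618673/206224) = -3 + (72139 + 618673/206224) = -3 + 14877411809/206224 = 14876793137/206224 ≈ 72139.)
315168/V - 352042/P = 315168/110460 - 352042/14876793137/206224 = 315168*(1/110460) - 352042*206224/14876793137 = 3752/1315 - 72599509408/14876793137 = -39650627021496/19562982975155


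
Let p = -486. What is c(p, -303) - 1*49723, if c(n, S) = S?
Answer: -50026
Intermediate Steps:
c(p, -303) - 1*49723 = -303 - 1*49723 = -303 - 49723 = -50026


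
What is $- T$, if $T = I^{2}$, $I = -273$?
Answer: $-74529$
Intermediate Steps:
$T = 74529$ ($T = \left(-273\right)^{2} = 74529$)
$- T = \left(-1\right) 74529 = -74529$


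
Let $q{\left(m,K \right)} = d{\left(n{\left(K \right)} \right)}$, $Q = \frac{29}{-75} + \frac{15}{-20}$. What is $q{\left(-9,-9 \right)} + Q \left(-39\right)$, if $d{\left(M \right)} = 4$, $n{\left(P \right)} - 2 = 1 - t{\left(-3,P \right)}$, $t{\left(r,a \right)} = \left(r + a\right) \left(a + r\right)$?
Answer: $\frac{4833}{100} \approx 48.33$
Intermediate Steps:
$t{\left(r,a \right)} = \left(a + r\right)^{2}$ ($t{\left(r,a \right)} = \left(a + r\right) \left(a + r\right) = \left(a + r\right)^{2}$)
$n{\left(P \right)} = 3 - \left(-3 + P\right)^{2}$ ($n{\left(P \right)} = 2 - \left(-1 + \left(P - 3\right)^{2}\right) = 2 - \left(-1 + \left(-3 + P\right)^{2}\right) = 3 - \left(-3 + P\right)^{2}$)
$Q = - \frac{341}{300}$ ($Q = 29 \left(- \frac{1}{75}\right) + 15 \left(- \frac{1}{20}\right) = - \frac{29}{75} - \frac{3}{4} = - \frac{341}{300} \approx -1.1367$)
$q{\left(m,K \right)} = 4$
$q{\left(-9,-9 \right)} + Q \left(-39\right) = 4 - - \frac{4433}{100} = 4 + \frac{4433}{100} = \frac{4833}{100}$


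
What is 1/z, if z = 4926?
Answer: 1/4926 ≈ 0.00020300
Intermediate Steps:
1/z = 1/4926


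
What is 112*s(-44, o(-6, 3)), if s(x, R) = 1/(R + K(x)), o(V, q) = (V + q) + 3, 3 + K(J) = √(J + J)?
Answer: -336/97 - 224*I*√22/97 ≈ -3.4639 - 10.831*I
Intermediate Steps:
K(J) = -3 + √2*√J (K(J) = -3 + √(J + J) = -3 + √(2*J) = -3 + √2*√J)
o(V, q) = 3 + V + q
s(x, R) = 1/(-3 + R + √2*√x) (s(x, R) = 1/(R + (-3 + √2*√x)) = 1/(-3 + R + √2*√x))
112*s(-44, o(-6, 3)) = 112/(-3 + (3 - 6 + 3) + √2*√(-44)) = 112/(-3 + 0 + √2*(2*I*√11)) = 112/(-3 + 0 + 2*I*√22) = 112/(-3 + 2*I*√22)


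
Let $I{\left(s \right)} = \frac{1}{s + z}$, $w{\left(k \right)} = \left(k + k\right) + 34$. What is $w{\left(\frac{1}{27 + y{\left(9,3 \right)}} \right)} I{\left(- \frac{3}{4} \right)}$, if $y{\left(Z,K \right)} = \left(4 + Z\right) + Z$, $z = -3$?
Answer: $- \frac{2224}{245} \approx -9.0775$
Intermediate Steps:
$y{\left(Z,K \right)} = 4 + 2 Z$
$w{\left(k \right)} = 34 + 2 k$ ($w{\left(k \right)} = 2 k + 34 = 34 + 2 k$)
$I{\left(s \right)} = \frac{1}{-3 + s}$ ($I{\left(s \right)} = \frac{1}{s - 3} = \frac{1}{-3 + s}$)
$w{\left(\frac{1}{27 + y{\left(9,3 \right)}} \right)} I{\left(- \frac{3}{4} \right)} = \frac{34 + \frac{2}{27 + \left(4 + 2 \cdot 9\right)}}{-3 - \frac{3}{4}} = \frac{34 + \frac{2}{27 + \left(4 + 18\right)}}{-3 - \frac{3}{4}} = \frac{34 + \frac{2}{27 + 22}}{-3 - \frac{3}{4}} = \frac{34 + \frac{2}{49}}{- \frac{15}{4}} = \left(34 + 2 \cdot \frac{1}{49}\right) \left(- \frac{4}{15}\right) = \left(34 + \frac{2}{49}\right) \left(- \frac{4}{15}\right) = \frac{1668}{49} \left(- \frac{4}{15}\right) = - \frac{2224}{245}$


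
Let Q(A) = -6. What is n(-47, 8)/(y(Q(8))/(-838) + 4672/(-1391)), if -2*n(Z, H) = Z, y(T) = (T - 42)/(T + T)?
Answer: -27392963/3920700 ≈ -6.9868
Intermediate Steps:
y(T) = (-42 + T)/(2*T) (y(T) = (-42 + T)/((2*T)) = (-42 + T)*(1/(2*T)) = (-42 + T)/(2*T))
n(Z, H) = -Z/2
n(-47, 8)/(y(Q(8))/(-838) + 4672/(-1391)) = (-½*(-47))/(((½)*(-42 - 6)/(-6))/(-838) + 4672/(-1391)) = 47/(2*(((½)*(-⅙)*(-48))*(-1/838) + 4672*(-1/1391))) = 47/(2*(4*(-1/838) - 4672/1391)) = 47/(2*(-2/419 - 4672/1391)) = 47/(2*(-1960350/582829)) = (47/2)*(-582829/1960350) = -27392963/3920700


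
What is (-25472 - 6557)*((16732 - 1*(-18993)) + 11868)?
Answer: -1524356197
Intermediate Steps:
(-25472 - 6557)*((16732 - 1*(-18993)) + 11868) = -32029*((16732 + 18993) + 11868) = -32029*(35725 + 11868) = -32029*47593 = -1524356197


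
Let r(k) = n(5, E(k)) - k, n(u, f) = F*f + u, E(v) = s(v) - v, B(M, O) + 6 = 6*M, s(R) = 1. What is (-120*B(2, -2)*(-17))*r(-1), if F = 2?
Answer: 122400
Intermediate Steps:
B(M, O) = -6 + 6*M
E(v) = 1 - v
n(u, f) = u + 2*f (n(u, f) = 2*f + u = u + 2*f)
r(k) = 7 - 3*k (r(k) = (5 + 2*(1 - k)) - k = (5 + (2 - 2*k)) - k = (7 - 2*k) - k = 7 - 3*k)
(-120*B(2, -2)*(-17))*r(-1) = (-120*(-6 + 6*2)*(-17))*(7 - 3*(-1)) = (-120*(-6 + 12)*(-17))*(7 + 3) = -720*(-17)*10 = -120*(-102)*10 = 12240*10 = 122400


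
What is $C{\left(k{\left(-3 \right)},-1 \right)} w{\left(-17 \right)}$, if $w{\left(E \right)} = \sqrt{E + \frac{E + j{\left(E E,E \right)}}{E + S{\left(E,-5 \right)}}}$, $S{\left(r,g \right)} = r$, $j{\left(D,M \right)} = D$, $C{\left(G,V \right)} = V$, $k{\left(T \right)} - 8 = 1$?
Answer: $- 5 i \approx - 5.0 i$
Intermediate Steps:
$k{\left(T \right)} = 9$ ($k{\left(T \right)} = 8 + 1 = 9$)
$w{\left(E \right)} = \sqrt{E + \frac{E + E^{2}}{2 E}}$ ($w{\left(E \right)} = \sqrt{E + \frac{E + E E}{E + E}} = \sqrt{E + \frac{E + E^{2}}{2 E}}$)
$C{\left(k{\left(-3 \right)},-1 \right)} w{\left(-17 \right)} = - \frac{\sqrt{2 + 6 \left(-17\right)}}{2} = - \frac{\sqrt{2 - 102}}{2} = - \frac{\sqrt{-100}}{2} = - \frac{10 i}{2} = - 5 i$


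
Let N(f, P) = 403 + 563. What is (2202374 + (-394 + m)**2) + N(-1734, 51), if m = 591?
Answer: 2242149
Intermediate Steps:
N(f, P) = 966
(2202374 + (-394 + m)**2) + N(-1734, 51) = (2202374 + (-394 + 591)**2) + 966 = (2202374 + 197**2) + 966 = (2202374 + 38809) + 966 = 2241183 + 966 = 2242149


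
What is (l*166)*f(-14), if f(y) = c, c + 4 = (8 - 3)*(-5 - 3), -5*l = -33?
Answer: -241032/5 ≈ -48206.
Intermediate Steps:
l = 33/5 (l = -1/5*(-33) = 33/5 ≈ 6.6000)
c = -44 (c = -4 + (8 - 3)*(-5 - 3) = -4 + 5*(-8) = -4 - 40 = -44)
f(y) = -44
(l*166)*f(-14) = ((33/5)*166)*(-44) = (5478/5)*(-44) = -241032/5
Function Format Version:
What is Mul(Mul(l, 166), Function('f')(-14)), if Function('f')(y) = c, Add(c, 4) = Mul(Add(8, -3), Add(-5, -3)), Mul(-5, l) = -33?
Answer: Rational(-241032, 5) ≈ -48206.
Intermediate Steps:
l = Rational(33, 5) (l = Mul(Rational(-1, 5), -33) = Rational(33, 5) ≈ 6.6000)
c = -44 (c = Add(-4, Mul(Add(8, -3), Add(-5, -3))) = Add(-4, Mul(5, -8)) = Add(-4, -40) = -44)
Function('f')(y) = -44
Mul(Mul(l, 166), Function('f')(-14)) = Mul(Mul(Rational(33, 5), 166), -44) = Mul(Rational(5478, 5), -44) = Rational(-241032, 5)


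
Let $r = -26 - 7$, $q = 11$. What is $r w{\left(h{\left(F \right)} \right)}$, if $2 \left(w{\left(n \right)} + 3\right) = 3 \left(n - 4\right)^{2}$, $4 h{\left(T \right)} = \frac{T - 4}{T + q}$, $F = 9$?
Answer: $- \frac{342243}{512} \approx -668.44$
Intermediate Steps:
$h{\left(T \right)} = \frac{-4 + T}{4 \left(11 + T\right)}$ ($h{\left(T \right)} = \frac{\left(T - 4\right) \frac{1}{T + 11}}{4} = \frac{\left(-4 + T\right) \frac{1}{11 + T}}{4} = \frac{\frac{1}{11 + T} \left(-4 + T\right)}{4} = \frac{-4 + T}{4 \left(11 + T\right)}$)
$w{\left(n \right)} = -3 + \frac{3 \left(-4 + n\right)^{2}}{2}$ ($w{\left(n \right)} = -3 + \frac{3 \left(n - 4\right)^{2}}{2} = -3 + \frac{3 \left(-4 + n\right)^{2}}{2}$)
$r = -33$ ($r = -26 - 7 = -33$)
$r w{\left(h{\left(F \right)} \right)} = - 33 \left(-3 + \frac{3 \left(-4 + \frac{-4 + 9}{4 \left(11 + 9\right)}\right)^{2}}{2}\right) = - 33 \left(-3 + \frac{3 \left(-4 + \frac{1}{4} \cdot \frac{1}{20} \cdot 5\right)^{2}}{2}\right) = - 33 \left(-3 + \frac{3 \left(-4 + \frac{1}{16}\right)^{2}}{2}\right) = - 33 \left(-3 + \frac{3 \left(- \frac{63}{16}\right)^{2}}{2}\right) = - 33 \left(-3 + \frac{3}{2} \cdot \frac{3969}{256}\right) = - 33 \left(-3 + \frac{11907}{512}\right) = \left(-33\right) \frac{10371}{512} = - \frac{342243}{512}$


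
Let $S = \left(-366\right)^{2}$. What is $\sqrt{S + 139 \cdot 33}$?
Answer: $\sqrt{138543} \approx 372.21$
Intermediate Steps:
$S = 133956$
$\sqrt{S + 139 \cdot 33} = \sqrt{133956 + 139 \cdot 33} = \sqrt{133956 + 4587} = \sqrt{138543}$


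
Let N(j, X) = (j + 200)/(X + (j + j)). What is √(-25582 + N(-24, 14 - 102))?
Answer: 6*I*√205377/17 ≈ 159.95*I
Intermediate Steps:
N(j, X) = (200 + j)/(X + 2*j)
√(-25582 + N(-24, 14 - 102)) = √(-25582 + (200 - 24)/((14 - 102) + 2*(-24))) = √(-25582 + 176/(-88 - 48)) = √(-25582 + 176/(-136)) = √(-25582 - 1/136*176) = √(-25582 - 22/17) = √(-434916/17) = 6*I*√205377/17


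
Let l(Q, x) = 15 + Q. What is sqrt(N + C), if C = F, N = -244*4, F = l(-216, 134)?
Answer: I*sqrt(1177) ≈ 34.307*I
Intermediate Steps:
F = -201 (F = 15 - 216 = -201)
N = -976
C = -201
sqrt(N + C) = sqrt(-976 - 201) = sqrt(-1177) = I*sqrt(1177)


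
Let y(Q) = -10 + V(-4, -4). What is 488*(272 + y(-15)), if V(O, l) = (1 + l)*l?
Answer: 133712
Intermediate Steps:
V(O, l) = l*(1 + l)
y(Q) = 2 (y(Q) = -10 - 4*(1 - 4) = -10 - 4*(-3) = -10 + 12 = 2)
488*(272 + y(-15)) = 488*(272 + 2) = 488*274 = 133712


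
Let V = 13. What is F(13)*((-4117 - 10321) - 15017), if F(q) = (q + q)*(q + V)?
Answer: -19911580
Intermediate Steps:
F(q) = 2*q*(13 + q) (F(q) = (q + q)*(q + 13) = (2*q)*(13 + q) = 2*q*(13 + q))
F(13)*((-4117 - 10321) - 15017) = (2*13*(13 + 13))*((-4117 - 10321) - 15017) = (2*13*26)*(-14438 - 15017) = 676*(-29455) = -19911580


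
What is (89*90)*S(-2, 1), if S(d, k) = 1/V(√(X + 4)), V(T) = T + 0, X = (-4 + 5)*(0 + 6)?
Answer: 801*√10 ≈ 2533.0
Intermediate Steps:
X = 6 (X = 1*6 = 6)
V(T) = T
S(d, k) = √10/10 (S(d, k) = 1/(√(6 + 4)) = 1/(√10) = √10/10)
(89*90)*S(-2, 1) = (89*90)*(√10/10) = 8010*(√10/10) = 801*√10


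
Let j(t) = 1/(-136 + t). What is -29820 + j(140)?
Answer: -119279/4 ≈ -29820.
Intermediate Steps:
-29820 + j(140) = -29820 + 1/(-136 + 140) = -29820 + 1/4 = -119279/4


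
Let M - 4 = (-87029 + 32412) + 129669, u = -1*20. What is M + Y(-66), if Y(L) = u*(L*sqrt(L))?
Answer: 75056 + 1320*I*sqrt(66) ≈ 75056.0 + 10724.0*I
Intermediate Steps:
u = -20
M = 75056 (M = 4 + ((-87029 + 32412) + 129669) = 4 + (-54617 + 129669) = 4 + 75052 = 75056)
Y(L) = -20*L**(3/2) (Y(L) = -20*L*sqrt(L) = -20*L**(3/2))
M + Y(-66) = 75056 - (-1320)*I*sqrt(66) = 75056 + 1320*I*sqrt(66)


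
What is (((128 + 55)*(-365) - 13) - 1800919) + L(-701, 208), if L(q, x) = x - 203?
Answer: -1867722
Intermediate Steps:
L(q, x) = -203 + x
(((128 + 55)*(-365) - 13) - 1800919) + L(-701, 208) = (((128 + 55)*(-365) - 13) - 1800919) + (-203 + 208) = ((183*(-365) - 13) - 1800919) + 5 = ((-66795 - 13) - 1800919) + 5 = (-66808 - 1800919) + 5 = -1867727 + 5 = -1867722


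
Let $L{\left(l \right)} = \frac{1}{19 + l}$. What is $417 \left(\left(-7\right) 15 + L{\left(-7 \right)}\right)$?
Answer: $- \frac{175001}{4} \approx -43750.0$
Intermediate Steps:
$417 \left(\left(-7\right) 15 + L{\left(-7 \right)}\right) = 417 \left(\left(-7\right) 15 + \frac{1}{19 - 7}\right) = 417 \left(-105 + \frac{1}{12}\right) = 417 \left(- \frac{1259}{12}\right) = - \frac{175001}{4}$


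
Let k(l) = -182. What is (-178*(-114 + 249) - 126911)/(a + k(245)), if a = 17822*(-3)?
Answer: 21563/7664 ≈ 2.8135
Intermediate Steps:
a = -53466
(-178*(-114 + 249) - 126911)/(a + k(245)) = (-178*(-114 + 249) - 126911)/(-53466 - 182) = (-178*135 - 126911)/(-53648) = (-24030 - 126911)*(-1/53648) = -150941*(-1/53648) = 21563/7664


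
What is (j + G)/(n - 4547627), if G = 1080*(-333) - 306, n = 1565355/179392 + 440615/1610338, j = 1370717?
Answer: -145996649936838208/656861933379967461 ≈ -0.22226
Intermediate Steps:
n = 1299896723035/144440877248 (n = 1565355*(1/179392) + 440615*(1/1610338) = 1565355/179392 + 440615/1610338 = 1299896723035/144440877248 ≈ 8.9995)
G = -359946 (G = -359640 - 306 = -359946)
(j + G)/(n - 4547627) = (1370717 - 359946)/(1299896723035/144440877248 - 4547627) = 1010771/(-656861933379967461/144440877248) = 1010771*(-144440877248/656861933379967461) = -145996649936838208/656861933379967461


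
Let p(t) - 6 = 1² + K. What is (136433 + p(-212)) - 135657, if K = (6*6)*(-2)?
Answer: 711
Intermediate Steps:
K = -72 (K = 36*(-2) = -72)
p(t) = -65 (p(t) = 6 + (1² - 72) = 6 + (1 - 72) = 6 - 71 = -65)
(136433 + p(-212)) - 135657 = (136433 - 65) - 135657 = 136368 - 135657 = 711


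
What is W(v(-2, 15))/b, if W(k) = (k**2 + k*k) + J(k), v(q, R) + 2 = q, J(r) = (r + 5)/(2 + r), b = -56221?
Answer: -63/112442 ≈ -0.00056029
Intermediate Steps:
J(r) = (5 + r)/(2 + r)
v(q, R) = -2 + q
W(k) = 2*k**2 + (5 + k)/(2 + k) (W(k) = (k**2 + k*k) + (5 + k)/(2 + k) = (k**2 + k**2) + (5 + k)/(2 + k) = 2*k**2 + (5 + k)/(2 + k))
W(v(-2, 15))/b = ((5 + (-2 - 2) + 2*(-2 - 2)**2*(2 + (-2 - 2)))/(2 + (-2 - 2)))/(-56221) = ((5 - 4 + 2*(-4)**2*(2 - 4))/(2 - 4))*(-1/56221) = ((5 - 4 + 2*16*(-2))/(-2))*(-1/56221) = -(5 - 4 - 64)/2*(-1/56221) = -1/2*(-63)*(-1/56221) = (63/2)*(-1/56221) = -63/112442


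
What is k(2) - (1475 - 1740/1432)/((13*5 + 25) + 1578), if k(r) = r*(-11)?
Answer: -13664783/597144 ≈ -22.884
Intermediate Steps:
k(r) = -11*r
k(2) - (1475 - 1740/1432)/((13*5 + 25) + 1578) = -11*2 - (1475 - 1740/1432)/((13*5 + 25) + 1578) = -22 - (1475 - 1740*1/1432)/((65 + 25) + 1578) = -22 - (1475 - 435/358)/(90 + 1578) = -22 - 527615/(358*1668) = -22 - 1*527615/597144 = -22 - 527615/597144 = -13664783/597144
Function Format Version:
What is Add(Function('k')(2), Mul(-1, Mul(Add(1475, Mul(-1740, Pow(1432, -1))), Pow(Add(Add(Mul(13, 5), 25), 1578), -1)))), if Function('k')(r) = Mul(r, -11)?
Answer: Rational(-13664783, 597144) ≈ -22.884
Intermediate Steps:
Function('k')(r) = Mul(-11, r)
Add(Function('k')(2), Mul(-1, Mul(Add(1475, Mul(-1740, Pow(1432, -1))), Pow(Add(Add(Mul(13, 5), 25), 1578), -1)))) = Add(Mul(-11, 2), Mul(-1, Mul(Add(1475, Mul(-1740, Pow(1432, -1))), Pow(Add(Add(Mul(13, 5), 25), 1578), -1)))) = Add(-22, Mul(-1, Mul(Add(1475, Mul(-1740, Rational(1, 1432))), Pow(Add(Add(65, 25), 1578), -1)))) = Add(-22, Mul(-1, Mul(Add(1475, Rational(-435, 358)), Pow(Add(90, 1578), -1)))) = Add(-22, Mul(-1, Mul(Rational(527615, 358), Pow(1668, -1)))) = Add(-22, Mul(-1, Mul(Rational(527615, 358), Rational(1, 1668)))) = Add(-22, Mul(-1, Rational(527615, 597144))) = Add(-22, Rational(-527615, 597144)) = Rational(-13664783, 597144)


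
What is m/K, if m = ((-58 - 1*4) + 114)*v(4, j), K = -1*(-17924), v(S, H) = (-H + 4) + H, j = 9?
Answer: 52/4481 ≈ 0.011605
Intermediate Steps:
v(S, H) = 4 (v(S, H) = (4 - H) + H = 4)
K = 17924
m = 208 (m = ((-58 - 1*4) + 114)*4 = ((-58 - 4) + 114)*4 = (-62 + 114)*4 = 52*4 = 208)
m/K = 208/17924 = 208*(1/17924) = 52/4481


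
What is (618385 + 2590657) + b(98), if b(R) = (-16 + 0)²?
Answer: 3209298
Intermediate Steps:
b(R) = 256 (b(R) = (-16)² = 256)
(618385 + 2590657) + b(98) = (618385 + 2590657) + 256 = 3209042 + 256 = 3209298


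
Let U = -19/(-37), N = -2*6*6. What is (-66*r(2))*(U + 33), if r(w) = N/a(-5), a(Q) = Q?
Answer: -1178496/37 ≈ -31851.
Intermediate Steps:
N = -72 (N = -12*6 = -72)
U = 19/37 (U = -19*(-1/37) = 19/37 ≈ 0.51351)
r(w) = 72/5 (r(w) = -72/(-5) = -72*(-1/5) = 72/5)
(-66*r(2))*(U + 33) = (-66*72/5)*(19/37 + 33) = -4752/5*1240/37 = -1178496/37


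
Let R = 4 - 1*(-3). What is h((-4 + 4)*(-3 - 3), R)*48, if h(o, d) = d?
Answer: 336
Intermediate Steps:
R = 7 (R = 4 + 3 = 7)
h((-4 + 4)*(-3 - 3), R)*48 = 7*48 = 336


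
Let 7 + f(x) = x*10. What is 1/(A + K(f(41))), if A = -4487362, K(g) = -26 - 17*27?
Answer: -1/4487847 ≈ -2.2282e-7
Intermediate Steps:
f(x) = -7 + 10*x (f(x) = -7 + x*10 = -7 + 10*x)
K(g) = -485 (K(g) = -26 - 459 = -485)
1/(A + K(f(41))) = 1/(-4487362 - 485) = 1/(-4487847) = -1/4487847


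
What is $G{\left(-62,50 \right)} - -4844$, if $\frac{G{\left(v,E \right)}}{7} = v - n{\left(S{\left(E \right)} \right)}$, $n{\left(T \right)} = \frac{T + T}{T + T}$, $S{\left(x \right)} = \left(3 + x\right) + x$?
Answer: $4403$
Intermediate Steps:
$S{\left(x \right)} = 3 + 2 x$
$n{\left(T \right)} = 1$ ($n{\left(T \right)} = \frac{2 T}{2 T} = 2 T \frac{1}{2 T} = 1$)
$G{\left(v,E \right)} = -7 + 7 v$ ($G{\left(v,E \right)} = 7 \left(v - 1\right) = 7 \left(-1 + v\right) = -7 + 7 v$)
$G{\left(-62,50 \right)} - -4844 = \left(-7 + 7 \left(-62\right)\right) - -4844 = \left(-7 - 434\right) + 4844 = -441 + 4844 = 4403$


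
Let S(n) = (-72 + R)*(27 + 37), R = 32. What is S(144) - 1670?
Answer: -4230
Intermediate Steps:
S(n) = -2560 (S(n) = (-72 + 32)*(27 + 37) = -40*64 = -2560)
S(144) - 1670 = -2560 - 1670 = -4230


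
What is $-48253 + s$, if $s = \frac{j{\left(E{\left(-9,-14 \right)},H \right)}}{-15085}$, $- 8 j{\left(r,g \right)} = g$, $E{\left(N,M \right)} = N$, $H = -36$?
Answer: $- \frac{1455793019}{30170} \approx -48253.0$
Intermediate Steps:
$j{\left(r,g \right)} = - \frac{g}{8}$
$s = - \frac{9}{30170}$ ($s = \frac{\left(- \frac{1}{8}\right) \left(-36\right)}{-15085} = \frac{9}{2} \left(- \frac{1}{15085}\right) = - \frac{9}{30170} \approx -0.00029831$)
$-48253 + s = -48253 - \frac{9}{30170} = - \frac{1455793019}{30170}$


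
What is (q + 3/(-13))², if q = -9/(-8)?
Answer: 8649/10816 ≈ 0.79965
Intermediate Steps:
q = 9/8 (q = -9*(-⅛) = 9/8 ≈ 1.1250)
(q + 3/(-13))² = (9/8 + 3/(-13))² = (9/8 + 3*(-1/13))² = (9/8 - 3/13)² = (93/104)² = 8649/10816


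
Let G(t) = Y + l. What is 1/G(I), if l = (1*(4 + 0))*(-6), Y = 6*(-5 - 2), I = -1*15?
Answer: -1/66 ≈ -0.015152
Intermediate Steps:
I = -15
Y = -42 (Y = 6*(-7) = -42)
l = -24 (l = (1*4)*(-6) = 4*(-6) = -24)
G(t) = -66 (G(t) = -42 - 24 = -66)
1/G(I) = 1/(-66) = -1/66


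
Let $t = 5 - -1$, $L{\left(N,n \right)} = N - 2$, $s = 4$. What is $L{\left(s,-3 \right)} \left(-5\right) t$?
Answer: $-60$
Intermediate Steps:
$L{\left(N,n \right)} = -2 + N$ ($L{\left(N,n \right)} = N - 2 = -2 + N$)
$t = 6$ ($t = 5 + 1 = 6$)
$L{\left(s,-3 \right)} \left(-5\right) t = \left(-2 + 4\right) \left(-5\right) 6 = 2 \left(-5\right) 6 = \left(-10\right) 6 = -60$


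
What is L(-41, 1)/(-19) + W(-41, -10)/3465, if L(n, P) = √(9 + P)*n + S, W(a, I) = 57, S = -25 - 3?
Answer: 32701/21945 + 41*√10/19 ≈ 8.3140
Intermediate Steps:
S = -28
L(n, P) = -28 + n*√(9 + P) (L(n, P) = √(9 + P)*n - 28 = n*√(9 + P) - 28 = -28 + n*√(9 + P))
L(-41, 1)/(-19) + W(-41, -10)/3465 = (-28 - 41*√(9 + 1))/(-19) + 57/3465 = (-28 - 41*√10)*(-1/19) + 57*(1/3465) = (28/19 + 41*√10/19) + 19/1155 = 32701/21945 + 41*√10/19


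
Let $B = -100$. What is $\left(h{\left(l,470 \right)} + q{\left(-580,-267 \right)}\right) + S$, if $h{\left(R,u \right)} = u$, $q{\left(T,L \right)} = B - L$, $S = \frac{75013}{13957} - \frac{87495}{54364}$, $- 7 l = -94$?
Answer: $\frac{486185906693}{758758348} \approx 640.77$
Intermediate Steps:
$l = \frac{94}{7}$ ($l = \left(- \frac{1}{7}\right) \left(-94\right) = \frac{94}{7} \approx 13.429$)
$S = \frac{2856839017}{758758348}$ ($S = 75013 \cdot \frac{1}{13957} - \frac{87495}{54364} = \frac{75013}{13957} - \frac{87495}{54364} = \frac{2856839017}{758758348} \approx 3.7651$)
$q{\left(T,L \right)} = -100 - L$
$\left(h{\left(l,470 \right)} + q{\left(-580,-267 \right)}\right) + S = \left(470 - -167\right) + \frac{2856839017}{758758348} = \left(470 + \left(-100 + 267\right)\right) + \frac{2856839017}{758758348} = \left(470 + 167\right) + \frac{2856839017}{758758348} = 637 + \frac{2856839017}{758758348} = \frac{486185906693}{758758348}$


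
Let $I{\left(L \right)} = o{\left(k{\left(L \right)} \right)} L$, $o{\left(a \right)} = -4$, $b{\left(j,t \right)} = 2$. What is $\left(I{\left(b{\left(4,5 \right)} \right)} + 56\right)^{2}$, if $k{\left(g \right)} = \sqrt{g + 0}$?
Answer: $2304$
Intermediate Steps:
$k{\left(g \right)} = \sqrt{g}$
$I{\left(L \right)} = - 4 L$
$\left(I{\left(b{\left(4,5 \right)} \right)} + 56\right)^{2} = \left(\left(-4\right) 2 + 56\right)^{2} = \left(-8 + 56\right)^{2} = 48^{2} = 2304$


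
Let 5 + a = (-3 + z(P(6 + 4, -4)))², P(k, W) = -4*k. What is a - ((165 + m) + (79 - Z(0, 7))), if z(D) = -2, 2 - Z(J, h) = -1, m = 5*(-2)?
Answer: -211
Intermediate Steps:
m = -10
Z(J, h) = 3 (Z(J, h) = 2 - 1*(-1) = 2 + 1 = 3)
a = 20 (a = -5 + (-3 - 2)² = -5 + (-5)² = -5 + 25 = 20)
a - ((165 + m) + (79 - Z(0, 7))) = 20 - ((165 - 10) + (79 - 1*3)) = 20 - (155 + (79 - 3)) = 20 - (155 + 76) = 20 - 1*231 = 20 - 231 = -211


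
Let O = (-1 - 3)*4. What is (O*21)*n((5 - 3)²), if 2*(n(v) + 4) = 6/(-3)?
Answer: 1680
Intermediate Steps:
O = -16 (O = -4*4 = -16)
n(v) = -5 (n(v) = -4 + (6/(-3))/2 = -4 + (6*(-⅓))/2 = -4 + (½)*(-2) = -4 - 1 = -5)
(O*21)*n((5 - 3)²) = -16*21*(-5) = -336*(-5) = 1680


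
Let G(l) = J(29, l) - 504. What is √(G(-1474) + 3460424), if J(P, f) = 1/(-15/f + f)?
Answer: √16332399500718484006/2172661 ≈ 1860.1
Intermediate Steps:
J(P, f) = 1/(f - 15/f)
G(l) = -504 + l/(-15 + l²) (G(l) = l/(-15 + l²) - 504 = -504 + l/(-15 + l²))
√(G(-1474) + 3460424) = √((-504 - 1474/(-15 + (-1474)²)) + 3460424) = √((-504 - 1474/(-15 + 2172676)) + 3460424) = √((-504 - 1474/2172661) + 3460424) = √(-1095022618/2172661 + 3460424) = √(7517233245646/2172661) = √16332399500718484006/2172661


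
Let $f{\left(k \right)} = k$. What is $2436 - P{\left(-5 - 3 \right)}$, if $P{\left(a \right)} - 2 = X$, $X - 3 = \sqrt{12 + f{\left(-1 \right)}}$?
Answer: $2431 - \sqrt{11} \approx 2427.7$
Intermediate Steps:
$X = 3 + \sqrt{11}$ ($X = 3 + \sqrt{12 - 1} = 3 + \sqrt{11} \approx 6.3166$)
$P{\left(a \right)} = 5 + \sqrt{11}$ ($P{\left(a \right)} = 2 + \left(3 + \sqrt{11}\right) = 5 + \sqrt{11}$)
$2436 - P{\left(-5 - 3 \right)} = 2436 - \left(5 + \sqrt{11}\right) = 2431 - \sqrt{11}$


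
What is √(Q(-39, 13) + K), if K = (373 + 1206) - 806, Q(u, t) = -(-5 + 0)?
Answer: √778 ≈ 27.893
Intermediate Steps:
Q(u, t) = 5 (Q(u, t) = -1*(-5) = 5)
K = 773 (K = 1579 - 806 = 773)
√(Q(-39, 13) + K) = √(5 + 773) = √778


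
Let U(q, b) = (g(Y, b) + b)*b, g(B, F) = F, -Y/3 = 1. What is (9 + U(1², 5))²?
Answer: 3481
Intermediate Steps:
Y = -3 (Y = -3*1 = -3)
U(q, b) = 2*b² (U(q, b) = (b + b)*b = (2*b)*b = 2*b²)
(9 + U(1², 5))² = (9 + 2*5²)² = (9 + 2*25)² = (9 + 50)² = 59² = 3481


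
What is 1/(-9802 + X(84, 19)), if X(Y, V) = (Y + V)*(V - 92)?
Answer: -1/17321 ≈ -5.7733e-5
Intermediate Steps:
X(Y, V) = (-92 + V)*(V + Y) (X(Y, V) = (V + Y)*(-92 + V) = (-92 + V)*(V + Y))
1/(-9802 + X(84, 19)) = 1/(-9802 + (19**2 - 92*19 - 92*84 + 19*84)) = 1/(-9802 + (361 - 1748 - 7728 + 1596)) = 1/(-9802 - 7519) = 1/(-17321) = -1/17321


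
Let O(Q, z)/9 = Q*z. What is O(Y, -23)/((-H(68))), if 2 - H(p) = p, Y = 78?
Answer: -2691/11 ≈ -244.64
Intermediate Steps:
H(p) = 2 - p
O(Q, z) = 9*Q*z (O(Q, z) = 9*(Q*z) = 9*Q*z)
O(Y, -23)/((-H(68))) = (9*78*(-23))/((-(2 - 1*68))) = -16146*(-1/(2 - 68)) = -16146/((-1*(-66))) = -16146/66 = -16146*1/66 = -2691/11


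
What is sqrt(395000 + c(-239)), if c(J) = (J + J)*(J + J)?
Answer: 6*sqrt(17319) ≈ 789.61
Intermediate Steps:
c(J) = 4*J**2 (c(J) = (2*J)*(2*J) = 4*J**2)
sqrt(395000 + c(-239)) = sqrt(395000 + 4*(-239)**2) = sqrt(395000 + 4*57121) = sqrt(395000 + 228484) = sqrt(623484) = 6*sqrt(17319)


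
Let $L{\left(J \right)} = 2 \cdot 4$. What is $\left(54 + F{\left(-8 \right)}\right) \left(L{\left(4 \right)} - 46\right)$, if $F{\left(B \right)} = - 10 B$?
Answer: $-5092$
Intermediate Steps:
$L{\left(J \right)} = 8$
$\left(54 + F{\left(-8 \right)}\right) \left(L{\left(4 \right)} - 46\right) = \left(54 - -80\right) \left(8 - 46\right) = \left(54 + 80\right) \left(-38\right) = 134 \left(-38\right) = -5092$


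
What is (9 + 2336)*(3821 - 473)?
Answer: 7851060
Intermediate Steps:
(9 + 2336)*(3821 - 473) = 2345*3348 = 7851060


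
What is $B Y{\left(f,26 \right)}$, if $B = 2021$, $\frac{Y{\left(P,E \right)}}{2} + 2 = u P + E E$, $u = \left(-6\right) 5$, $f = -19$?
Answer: $5028248$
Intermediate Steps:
$u = -30$
$Y{\left(P,E \right)} = -4 - 60 P + 2 E^{2}$ ($Y{\left(P,E \right)} = -4 + 2 \left(- 30 P + E E\right) = -4 + 2 \left(- 30 P + E^{2}\right) = -4 + 2 \left(E^{2} - 30 P\right) = -4 + \left(- 60 P + 2 E^{2}\right) = -4 - 60 P + 2 E^{2}$)
$B Y{\left(f,26 \right)} = 2021 \left(-4 - -1140 + 2 \cdot 26^{2}\right) = 2021 \left(-4 + 1140 + 2 \cdot 676\right) = 2021 \left(-4 + 1140 + 1352\right) = 2021 \cdot 2488 = 5028248$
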